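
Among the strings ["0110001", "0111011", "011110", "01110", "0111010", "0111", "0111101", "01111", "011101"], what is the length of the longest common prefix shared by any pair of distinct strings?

6

Look for the deepest trie node that still has at least two words in its subtree.
"011101" and "0111010" agree on "011101" (6 characters) before diverging; nothing deeper is shared.
Longest shared-prefix length: 6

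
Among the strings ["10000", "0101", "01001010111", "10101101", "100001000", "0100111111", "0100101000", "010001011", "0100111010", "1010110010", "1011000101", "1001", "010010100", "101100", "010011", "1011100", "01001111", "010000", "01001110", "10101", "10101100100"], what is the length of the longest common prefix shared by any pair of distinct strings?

10

The deepest shared node is where two words last agree before diverging.
"1010110010" and "10101100100" agree on "1010110010" (10 characters) before diverging; nothing deeper is shared.
Longest shared-prefix length: 10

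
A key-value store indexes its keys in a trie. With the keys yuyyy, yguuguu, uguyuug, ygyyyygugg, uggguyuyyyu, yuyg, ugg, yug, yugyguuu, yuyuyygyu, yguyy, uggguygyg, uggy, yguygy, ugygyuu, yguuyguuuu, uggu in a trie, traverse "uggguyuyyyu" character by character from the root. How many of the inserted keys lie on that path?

2

Traverse "uggguyuyyyu" character by character; count nodes along the way that are marked as word ends.
Prefixes of the query that are stored words: "ugg", "uggguyuyyyu"
Count: 2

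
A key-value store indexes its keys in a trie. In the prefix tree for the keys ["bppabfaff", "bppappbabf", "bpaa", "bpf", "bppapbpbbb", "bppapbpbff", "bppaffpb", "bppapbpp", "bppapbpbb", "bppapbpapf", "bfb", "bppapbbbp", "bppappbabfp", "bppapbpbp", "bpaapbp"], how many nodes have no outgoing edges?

12

Leaves are exactly the stored words that no other stored word extends.
Those words: "bfb", "bpaapbp", "bpf", "bppabfaff", "bppaffpb", "bppapbbbp", "bppapbpapf", "bppapbpbbb", "bppapbpbff", "bppapbpbp", "bppapbpp", "bppappbabfp"
Leaf count: 12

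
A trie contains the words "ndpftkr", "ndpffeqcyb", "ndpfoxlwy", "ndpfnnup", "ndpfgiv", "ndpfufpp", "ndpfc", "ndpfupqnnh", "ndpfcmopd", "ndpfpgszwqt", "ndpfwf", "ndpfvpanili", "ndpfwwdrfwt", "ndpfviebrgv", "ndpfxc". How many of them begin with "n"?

15

Walk to "n"; the words in its subtree are exactly those with that prefix.
Words under "n": ndpfc, ndpfcmopd, ndpffeqcyb, ndpfgiv, ndpfnnup, ndpfoxlwy, ndpfpgszwqt, ndpftkr, ndpfufpp, ndpfupqnnh, ndpfviebrgv, ndpfvpanili, ndpfwf, ndpfwwdrfwt, ndpfxc
Count: 15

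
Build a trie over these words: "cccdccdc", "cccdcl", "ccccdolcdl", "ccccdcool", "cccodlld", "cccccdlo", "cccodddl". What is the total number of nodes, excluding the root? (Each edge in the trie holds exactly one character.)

32

Insert word by word; a character creates a node only if that edge doesn't already exist:
  "cccdccdc" → 8 new (c, c, c, d, c, c, d, c)
  "cccdcl" → prefix "cccdc" already present; 1 new (l)
  "ccccdolcdl" → prefix "ccc" already present; 7 new (c, d, o, l, c, d, l)
  "ccccdcool" → prefix "ccccd" already present; 4 new (c, o, o, l)
  "cccodlld" → prefix "ccc" already present; 5 new (o, d, l, l, d)
  "cccccdlo" → prefix "cccc" already present; 4 new (c, d, l, o)
  "cccodddl" → prefix "cccod" already present; 3 new (d, d, l)
Total nodes = 8 + 1 + 7 + 4 + 5 + 4 + 3 = 32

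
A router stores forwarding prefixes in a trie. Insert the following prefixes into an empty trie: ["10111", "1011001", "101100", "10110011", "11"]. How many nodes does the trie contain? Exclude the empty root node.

Insert word by word; a character creates a node only if that edge doesn't already exist:
  "10111" → 5 new (1, 0, 1, 1, 1)
  "1011001" → prefix "1011" already present; 3 new (0, 0, 1)
  "101100" → prefix "101100" already present; 0 new (none)
  "10110011" → prefix "1011001" already present; 1 new (1)
  "11" → prefix "1" already present; 1 new (1)
Total nodes = 5 + 3 + 0 + 1 + 1 = 10

10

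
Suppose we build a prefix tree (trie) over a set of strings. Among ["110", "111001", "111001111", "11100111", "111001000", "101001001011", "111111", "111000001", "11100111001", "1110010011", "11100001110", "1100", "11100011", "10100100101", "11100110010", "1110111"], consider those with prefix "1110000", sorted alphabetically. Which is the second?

11100001110

Words with prefix "1110000", in lexicographic order: "111000001", "11100001110"
The 2nd is 11100001110.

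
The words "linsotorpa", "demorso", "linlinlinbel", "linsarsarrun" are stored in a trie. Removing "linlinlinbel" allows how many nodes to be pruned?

After clearing the end-marker at "linlinlinbel", prune upward until reaching a node still needed by another word.
The suffix "linlinbel" (9 nodes) is used only by "linlinlinbel"; the node for "lin" still has the child "s", so pruning stops there.
Nodes removed: 9

9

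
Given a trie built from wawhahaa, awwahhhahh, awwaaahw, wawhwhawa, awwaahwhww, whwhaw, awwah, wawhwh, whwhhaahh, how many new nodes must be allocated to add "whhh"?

2

The longest prefix of "whhh" already in the trie is "wh" (length 2).
So 4 − 2 = 2 new nodes.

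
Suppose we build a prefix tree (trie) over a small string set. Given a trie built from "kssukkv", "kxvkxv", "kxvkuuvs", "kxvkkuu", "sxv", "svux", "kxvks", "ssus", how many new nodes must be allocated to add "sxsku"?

3

Walking "sxsku" from the root, the first 2 characters ("sx") follow existing edges; "s" is the first miss.
New nodes needed: |"sxsku"| − 2 = 5 − 2 = 3.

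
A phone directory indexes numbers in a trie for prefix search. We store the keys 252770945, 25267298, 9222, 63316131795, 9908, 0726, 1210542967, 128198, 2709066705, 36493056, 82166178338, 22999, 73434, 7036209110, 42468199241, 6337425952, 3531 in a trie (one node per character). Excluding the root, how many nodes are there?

For each word, the new-node count is its length minus the longest prefix already in the trie:
  "252770945" → 9 new (2, 5, 2, 7, 7, 0, 9, 4, 5)
  "25267298" → prefix "252" already present; 5 new (6, 7, 2, 9, 8)
  "9222" → 4 new (9, 2, 2, 2)
  "63316131795" → 11 new (6, 3, 3, 1, 6, 1, 3, 1, 7, 9, 5)
  "9908" → prefix "9" already present; 3 new (9, 0, 8)
  "0726" → 4 new (0, 7, 2, 6)
  "1210542967" → 10 new (1, 2, 1, 0, 5, 4, 2, 9, 6, 7)
  "128198" → prefix "12" already present; 4 new (8, 1, 9, 8)
  "2709066705" → prefix "2" already present; 9 new (7, 0, 9, 0, 6, 6, 7, 0, 5)
  "36493056" → 8 new (3, 6, 4, 9, 3, 0, 5, 6)
  "82166178338" → 11 new (8, 2, 1, 6, 6, 1, 7, 8, 3, 3, 8)
  "22999" → prefix "2" already present; 4 new (2, 9, 9, 9)
  "73434" → 5 new (7, 3, 4, 3, 4)
  "7036209110" → prefix "7" already present; 9 new (0, 3, 6, 2, 0, 9, 1, 1, 0)
  "42468199241" → 11 new (4, 2, 4, 6, 8, 1, 9, 9, 2, 4, 1)
  "6337425952" → prefix "633" already present; 7 new (7, 4, 2, 5, 9, 5, 2)
  "3531" → prefix "3" already present; 3 new (5, 3, 1)
Total nodes = 9 + 5 + 4 + 11 + 3 + 4 + 10 + 4 + 9 + 8 + 11 + 4 + 5 + 9 + 11 + 7 + 3 = 117

117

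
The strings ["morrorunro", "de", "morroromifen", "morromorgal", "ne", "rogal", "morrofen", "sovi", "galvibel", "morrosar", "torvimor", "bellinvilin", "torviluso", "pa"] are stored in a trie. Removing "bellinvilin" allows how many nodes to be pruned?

After clearing the end-marker at "bellinvilin", prune upward until reaching a node still needed by another word.
No other word shares any prefix with "bellinvilin", so all 11 of its nodes go.
Nodes removed: 11

11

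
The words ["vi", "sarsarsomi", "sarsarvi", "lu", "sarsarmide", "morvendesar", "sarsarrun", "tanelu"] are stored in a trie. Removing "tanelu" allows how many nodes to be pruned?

Walk "tanelu" from the leaf back toward the root, removing each node that no remaining word uses.
No other word shares any prefix with "tanelu", so all 6 of its nodes go.
Nodes removed: 6

6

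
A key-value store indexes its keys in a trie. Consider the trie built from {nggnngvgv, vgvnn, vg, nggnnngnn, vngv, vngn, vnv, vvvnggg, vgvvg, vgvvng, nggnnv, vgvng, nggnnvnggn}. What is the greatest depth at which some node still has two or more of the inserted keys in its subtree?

The deepest shared node is where two words last agree before diverging.
"nggnnv" and "nggnnvnggn" agree on "nggnnv" (6 characters) before diverging; nothing deeper is shared.
Longest shared-prefix length: 6

6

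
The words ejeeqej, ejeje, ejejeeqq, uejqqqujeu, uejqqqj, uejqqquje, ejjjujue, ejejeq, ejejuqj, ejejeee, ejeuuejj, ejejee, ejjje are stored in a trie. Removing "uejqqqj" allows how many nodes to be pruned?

A node on "uejqqqj"'s path can go only if nothing else ends at it or branches off below it.
The suffix "j" (1 node) is used only by "uejqqqj"; the node for "uejqqq" still has the child "u", so pruning stops there.
Nodes removed: 1

1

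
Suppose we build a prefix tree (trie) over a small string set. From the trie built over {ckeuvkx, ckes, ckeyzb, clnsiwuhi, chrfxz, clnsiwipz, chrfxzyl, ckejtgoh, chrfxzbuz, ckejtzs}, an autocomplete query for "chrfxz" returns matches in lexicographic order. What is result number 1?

chrfxz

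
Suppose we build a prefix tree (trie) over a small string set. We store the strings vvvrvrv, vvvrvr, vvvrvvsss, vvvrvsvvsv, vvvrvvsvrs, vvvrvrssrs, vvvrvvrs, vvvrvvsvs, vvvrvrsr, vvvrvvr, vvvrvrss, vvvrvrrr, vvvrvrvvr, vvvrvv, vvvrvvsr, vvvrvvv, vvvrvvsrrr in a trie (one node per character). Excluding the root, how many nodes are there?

For each word, the new-node count is its length minus the longest prefix already in the trie:
  "vvvrvrv" → 7 new (v, v, v, r, v, r, v)
  "vvvrvr" → prefix "vvvrvr" already present; 0 new (none)
  "vvvrvvsss" → prefix "vvvrv" already present; 4 new (v, s, s, s)
  "vvvrvsvvsv" → prefix "vvvrv" already present; 5 new (s, v, v, s, v)
  "vvvrvvsvrs" → prefix "vvvrvvs" already present; 3 new (v, r, s)
  "vvvrvrssrs" → prefix "vvvrvr" already present; 4 new (s, s, r, s)
  "vvvrvvrs" → prefix "vvvrvv" already present; 2 new (r, s)
  "vvvrvvsvs" → prefix "vvvrvvsv" already present; 1 new (s)
  "vvvrvrsr" → prefix "vvvrvrs" already present; 1 new (r)
  "vvvrvvr" → prefix "vvvrvvr" already present; 0 new (none)
  "vvvrvrss" → prefix "vvvrvrss" already present; 0 new (none)
  "vvvrvrrr" → prefix "vvvrvr" already present; 2 new (r, r)
  "vvvrvrvvr" → prefix "vvvrvrv" already present; 2 new (v, r)
  "vvvrvv" → prefix "vvvrvv" already present; 0 new (none)
  "vvvrvvsr" → prefix "vvvrvvs" already present; 1 new (r)
  "vvvrvvv" → prefix "vvvrvv" already present; 1 new (v)
  "vvvrvvsrrr" → prefix "vvvrvvsr" already present; 2 new (r, r)
Total nodes = 7 + 0 + 4 + 5 + 3 + 4 + 2 + 1 + 1 + 0 + 0 + 2 + 2 + 0 + 1 + 1 + 2 = 35

35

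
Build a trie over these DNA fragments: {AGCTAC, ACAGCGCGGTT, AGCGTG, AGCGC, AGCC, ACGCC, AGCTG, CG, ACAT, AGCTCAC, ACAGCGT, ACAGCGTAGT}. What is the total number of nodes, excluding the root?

35

For each word, the new-node count is its length minus the longest prefix already in the trie:
  "AGCTAC" → 6 new (A, G, C, T, A, C)
  "ACAGCGCGGTT" → prefix "A" already present; 10 new (C, A, G, C, G, C, G, G, T, T)
  "AGCGTG" → prefix "AGC" already present; 3 new (G, T, G)
  "AGCGC" → prefix "AGCG" already present; 1 new (C)
  "AGCC" → prefix "AGC" already present; 1 new (C)
  "ACGCC" → prefix "AC" already present; 3 new (G, C, C)
  "AGCTG" → prefix "AGCT" already present; 1 new (G)
  "CG" → 2 new (C, G)
  "ACAT" → prefix "ACA" already present; 1 new (T)
  "AGCTCAC" → prefix "AGCT" already present; 3 new (C, A, C)
  "ACAGCGT" → prefix "ACAGCG" already present; 1 new (T)
  "ACAGCGTAGT" → prefix "ACAGCGT" already present; 3 new (A, G, T)
Total nodes = 6 + 10 + 3 + 1 + 1 + 3 + 1 + 2 + 1 + 3 + 1 + 3 = 35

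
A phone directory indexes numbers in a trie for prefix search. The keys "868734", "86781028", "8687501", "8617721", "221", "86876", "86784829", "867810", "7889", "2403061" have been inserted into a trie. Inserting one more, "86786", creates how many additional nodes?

The longest prefix of "86786" already in the trie is "8678" (length 4).
New nodes needed: |"86786"| − 4 = 5 − 4 = 1.

1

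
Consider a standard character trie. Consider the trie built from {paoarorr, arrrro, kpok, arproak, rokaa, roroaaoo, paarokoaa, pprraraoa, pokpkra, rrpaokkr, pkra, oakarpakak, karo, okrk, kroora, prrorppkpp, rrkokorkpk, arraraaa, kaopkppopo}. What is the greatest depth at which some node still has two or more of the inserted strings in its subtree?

Look for the deepest trie node that still has at least two words in its subtree.
e.g. "arraraaa" and "arrrro" share the prefix "arr" of length 3; no pair shares a longer one.
Longest shared-prefix length: 3

3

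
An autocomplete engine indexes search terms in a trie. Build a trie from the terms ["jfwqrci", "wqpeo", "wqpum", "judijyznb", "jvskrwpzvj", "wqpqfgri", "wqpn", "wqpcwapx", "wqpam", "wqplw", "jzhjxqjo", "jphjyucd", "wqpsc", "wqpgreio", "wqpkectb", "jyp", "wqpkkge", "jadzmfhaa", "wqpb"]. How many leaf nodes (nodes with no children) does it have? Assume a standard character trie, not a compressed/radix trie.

19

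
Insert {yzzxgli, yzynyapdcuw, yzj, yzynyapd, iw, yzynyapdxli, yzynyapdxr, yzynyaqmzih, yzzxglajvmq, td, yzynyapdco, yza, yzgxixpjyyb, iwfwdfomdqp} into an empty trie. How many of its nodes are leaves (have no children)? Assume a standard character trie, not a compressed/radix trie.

12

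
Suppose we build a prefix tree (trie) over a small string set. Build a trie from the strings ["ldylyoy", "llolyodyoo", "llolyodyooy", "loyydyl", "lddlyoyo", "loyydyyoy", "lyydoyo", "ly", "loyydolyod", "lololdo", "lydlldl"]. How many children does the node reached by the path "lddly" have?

The children of the "lddly" node are the distinct next characters among strings starting with "lddly".
Characters that immediately follow "lddly" among the stored strings: {o}.
That node has 1 child edge.

1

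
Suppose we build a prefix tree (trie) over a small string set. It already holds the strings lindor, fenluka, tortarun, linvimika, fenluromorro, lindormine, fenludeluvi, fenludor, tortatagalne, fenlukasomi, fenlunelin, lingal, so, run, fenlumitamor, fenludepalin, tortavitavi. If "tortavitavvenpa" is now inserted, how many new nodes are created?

Walking "tortavitavvenpa" from the root, the first 10 characters ("tortavitav") follow existing edges; "v" is the first miss.
New nodes needed: |"tortavitavvenpa"| − 10 = 15 − 10 = 5.

5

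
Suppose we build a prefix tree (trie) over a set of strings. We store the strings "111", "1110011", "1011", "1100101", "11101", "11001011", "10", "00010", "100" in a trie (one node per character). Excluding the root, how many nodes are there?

23

Trie structure (* marks end of a word):
(root)
├─ 0
│  └─ 0
│     └─ 0
│        └─ 1
│           └─ 0 *
└─ 1
   ├─ 0 *
   │  ├─ 0 *
   │  └─ 1
   │     └─ 1 *
   └─ 1
      ├─ 0
      │  └─ 0
      │     └─ 1
      │        └─ 0
      │           └─ 1 *
      │              └─ 1 *
      └─ 1 *
         └─ 0
            ├─ 0
            │  └─ 1
            │     └─ 1 *
            └─ 1 *
Counting every labelled node above: 23.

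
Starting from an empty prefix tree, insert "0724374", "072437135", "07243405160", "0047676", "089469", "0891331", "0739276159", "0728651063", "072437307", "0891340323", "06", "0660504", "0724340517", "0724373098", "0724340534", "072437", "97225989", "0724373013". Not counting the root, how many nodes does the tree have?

75

Insert word by word; a character creates a node only if that edge doesn't already exist:
  "0724374" → 7 new (0, 7, 2, 4, 3, 7, 4)
  "072437135" → prefix "072437" already present; 3 new (1, 3, 5)
  "07243405160" → prefix "07243" already present; 6 new (4, 0, 5, 1, 6, 0)
  "0047676" → prefix "0" already present; 6 new (0, 4, 7, 6, 7, 6)
  "089469" → prefix "0" already present; 5 new (8, 9, 4, 6, 9)
  "0891331" → prefix "089" already present; 4 new (1, 3, 3, 1)
  "0739276159" → prefix "07" already present; 8 new (3, 9, 2, 7, 6, 1, 5, 9)
  "0728651063" → prefix "072" already present; 7 new (8, 6, 5, 1, 0, 6, 3)
  "072437307" → prefix "072437" already present; 3 new (3, 0, 7)
  "0891340323" → prefix "08913" already present; 5 new (4, 0, 3, 2, 3)
  "06" → prefix "0" already present; 1 new (6)
  "0660504" → prefix "06" already present; 5 new (6, 0, 5, 0, 4)
  "0724340517" → prefix "072434051" already present; 1 new (7)
  "0724373098" → prefix "07243730" already present; 2 new (9, 8)
  "0724340534" → prefix "07243405" already present; 2 new (3, 4)
  "072437" → prefix "072437" already present; 0 new (none)
  "97225989" → 8 new (9, 7, 2, 2, 5, 9, 8, 9)
  "0724373013" → prefix "07243730" already present; 2 new (1, 3)
Total nodes = 7 + 3 + 6 + 6 + 5 + 4 + 8 + 7 + 3 + 5 + 1 + 5 + 1 + 2 + 2 + 0 + 8 + 2 = 75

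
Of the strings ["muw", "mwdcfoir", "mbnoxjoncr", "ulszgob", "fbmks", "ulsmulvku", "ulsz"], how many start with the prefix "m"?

Traverse to the node for "m", then collect every word in that subtree.
Words under "m": mbnoxjoncr, muw, mwdcfoir
Count: 3

3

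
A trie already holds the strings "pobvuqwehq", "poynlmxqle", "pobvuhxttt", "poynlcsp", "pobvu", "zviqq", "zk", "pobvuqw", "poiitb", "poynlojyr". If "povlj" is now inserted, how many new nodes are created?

Walking "povlj" from the root, the first 2 characters ("po") follow existing edges; "v" is the first miss.
Each of the 3 remaining characters creates one node.

3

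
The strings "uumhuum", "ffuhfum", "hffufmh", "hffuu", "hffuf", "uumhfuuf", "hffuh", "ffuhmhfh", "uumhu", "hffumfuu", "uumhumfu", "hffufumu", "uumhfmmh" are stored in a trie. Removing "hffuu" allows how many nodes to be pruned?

After clearing the end-marker at "hffuu", prune upward until reaching a node still needed by another word.
The suffix "u" (1 node) is used only by "hffuu"; the node for "hffu" still has the child "f", so pruning stops there.
Nodes removed: 1

1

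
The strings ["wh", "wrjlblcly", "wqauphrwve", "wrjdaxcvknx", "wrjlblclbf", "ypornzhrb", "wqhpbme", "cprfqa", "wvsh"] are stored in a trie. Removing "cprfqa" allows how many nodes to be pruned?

6

After clearing the end-marker at "cprfqa", prune upward until reaching a node still needed by another word.
No other word shares any prefix with "cprfqa", so all 6 of its nodes go.
Nodes removed: 6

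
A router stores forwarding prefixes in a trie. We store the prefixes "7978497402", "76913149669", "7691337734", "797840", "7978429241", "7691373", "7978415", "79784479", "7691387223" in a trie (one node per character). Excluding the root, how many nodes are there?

43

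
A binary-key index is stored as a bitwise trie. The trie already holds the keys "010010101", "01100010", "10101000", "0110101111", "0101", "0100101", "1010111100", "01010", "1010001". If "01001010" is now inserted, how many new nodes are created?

0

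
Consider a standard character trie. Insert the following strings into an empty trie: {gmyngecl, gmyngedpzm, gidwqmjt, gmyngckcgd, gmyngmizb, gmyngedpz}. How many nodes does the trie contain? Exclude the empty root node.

28

Trie structure (* marks end of a word):
(root)
└─ g
   ├─ i
   │  └─ d
   │     └─ w
   │        └─ q
   │           └─ m
   │              └─ j
   │                 └─ t *
   └─ m
      └─ y
         └─ n
            └─ g
               ├─ c
               │  └─ k
               │     └─ c
               │        └─ g
               │           └─ d *
               ├─ e
               │  ├─ c
               │  │  └─ l *
               │  └─ d
               │     └─ p
               │        └─ z *
               │           └─ m *
               └─ m
                  └─ i
                     └─ z
                        └─ b *
Counting every labelled node above: 28.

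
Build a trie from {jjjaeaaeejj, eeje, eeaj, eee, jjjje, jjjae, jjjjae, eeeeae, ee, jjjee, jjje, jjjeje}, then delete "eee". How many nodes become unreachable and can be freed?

0

After clearing the end-marker at "eee", prune upward until reaching a node still needed by another word.
Every node on "eee" is still needed (e.g. by "eeeeae"), so nothing is freed.
Nodes removed: 0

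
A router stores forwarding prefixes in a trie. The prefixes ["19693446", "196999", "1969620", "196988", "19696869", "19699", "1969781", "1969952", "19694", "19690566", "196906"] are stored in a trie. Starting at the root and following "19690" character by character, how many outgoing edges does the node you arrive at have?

2

Walk "19690" from the root, arriving at one node.
Distinct next characters after "19690": 5, 6.
That node has 2 child edges.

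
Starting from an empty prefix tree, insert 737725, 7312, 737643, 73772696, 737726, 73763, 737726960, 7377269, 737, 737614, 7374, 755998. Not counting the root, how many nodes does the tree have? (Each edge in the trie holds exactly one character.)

Count nodes per top-level branch (shared prefixes stored once):
  '7'-branch (7312, 737, 7374, 737614, 73763, 737643, 737725, 737726, 7377269, 73772696, 737726960, 755998): 24 nodes
Sum: 24

24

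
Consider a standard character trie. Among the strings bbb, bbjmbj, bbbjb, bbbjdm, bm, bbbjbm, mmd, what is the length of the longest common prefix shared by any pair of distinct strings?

5

Look for the deepest trie node that still has at least two words in its subtree.
"bbbjb" and "bbbjbm" agree on "bbbjb" (5 characters) before diverging; nothing deeper is shared.
Longest shared-prefix length: 5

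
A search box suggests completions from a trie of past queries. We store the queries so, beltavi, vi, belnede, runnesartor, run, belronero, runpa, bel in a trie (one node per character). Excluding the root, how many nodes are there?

34

Count nodes per top-level branch (shared prefixes stored once):
  'b'-branch (bel, belnede, belronero, beltavi): 17 nodes
  'r'-branch (run, runnesartor, runpa): 13 nodes
  's'-branch (so): 2 nodes
  'v'-branch (vi): 2 nodes
Sum: 34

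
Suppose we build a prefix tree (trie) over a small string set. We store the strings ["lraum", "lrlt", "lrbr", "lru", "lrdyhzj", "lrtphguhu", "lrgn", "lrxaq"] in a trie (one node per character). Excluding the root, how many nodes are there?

27

Trie structure (* marks end of a word):
(root)
└─ l
   └─ r
      ├─ a
      │  └─ u
      │     └─ m *
      ├─ b
      │  └─ r *
      ├─ d
      │  └─ y
      │     └─ h
      │        └─ z
      │           └─ j *
      ├─ g
      │  └─ n *
      ├─ l
      │  └─ t *
      ├─ t
      │  └─ p
      │     └─ h
      │        └─ g
      │           └─ u
      │              └─ h
      │                 └─ u *
      ├─ u *
      └─ x
         └─ a
            └─ q *
Counting every labelled node above: 27.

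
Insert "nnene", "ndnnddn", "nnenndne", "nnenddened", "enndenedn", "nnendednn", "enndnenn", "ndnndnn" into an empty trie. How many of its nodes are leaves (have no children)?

A leaf is a node with no children — equivalently, the end of a word that is not a proper prefix of any other stored word.
Those words: "enndenedn", "enndnenn", "ndnnddn", "ndnndnn", "nnenddened", "nnendednn", "nnene", "nnenndne"
Leaf count: 8

8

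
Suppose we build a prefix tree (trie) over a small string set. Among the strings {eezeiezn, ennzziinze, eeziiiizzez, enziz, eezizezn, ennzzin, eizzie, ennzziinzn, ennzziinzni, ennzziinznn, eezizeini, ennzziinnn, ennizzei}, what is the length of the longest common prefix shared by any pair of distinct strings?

Equivalently: take the maximum, over all pairs, of their longest common prefix length.
"ennzziinzn" and "ennzziinzni" agree on "ennzziinzn" (10 characters) before diverging; nothing deeper is shared.
Longest shared-prefix length: 10

10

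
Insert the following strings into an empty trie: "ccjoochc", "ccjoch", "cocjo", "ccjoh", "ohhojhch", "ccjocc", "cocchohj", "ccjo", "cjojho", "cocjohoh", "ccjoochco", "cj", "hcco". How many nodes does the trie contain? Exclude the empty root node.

For each word, the new-node count is its length minus the longest prefix already in the trie:
  "ccjoochc" → 8 new (c, c, j, o, o, c, h, c)
  "ccjoch" → prefix "ccjo" already present; 2 new (c, h)
  "cocjo" → prefix "c" already present; 4 new (o, c, j, o)
  "ccjoh" → prefix "ccjo" already present; 1 new (h)
  "ohhojhch" → 8 new (o, h, h, o, j, h, c, h)
  "ccjocc" → prefix "ccjoc" already present; 1 new (c)
  "cocchohj" → prefix "coc" already present; 5 new (c, h, o, h, j)
  "ccjo" → prefix "ccjo" already present; 0 new (none)
  "cjojho" → prefix "c" already present; 5 new (j, o, j, h, o)
  "cocjohoh" → prefix "cocjo" already present; 3 new (h, o, h)
  "ccjoochco" → prefix "ccjoochc" already present; 1 new (o)
  "cj" → prefix "cj" already present; 0 new (none)
  "hcco" → 4 new (h, c, c, o)
Total nodes = 8 + 2 + 4 + 1 + 8 + 1 + 5 + 0 + 5 + 3 + 1 + 0 + 4 = 42

42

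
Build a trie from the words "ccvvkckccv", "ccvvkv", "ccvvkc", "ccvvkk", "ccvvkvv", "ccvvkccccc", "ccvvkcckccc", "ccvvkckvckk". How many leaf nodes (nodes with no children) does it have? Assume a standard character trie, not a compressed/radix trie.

6

A leaf is a node with no children — equivalently, the end of a word that is not a proper prefix of any other stored word.
Those words: "ccvvkccccc", "ccvvkcckccc", "ccvvkckccv", "ccvvkckvckk", "ccvvkk", "ccvvkvv"
Leaf count: 6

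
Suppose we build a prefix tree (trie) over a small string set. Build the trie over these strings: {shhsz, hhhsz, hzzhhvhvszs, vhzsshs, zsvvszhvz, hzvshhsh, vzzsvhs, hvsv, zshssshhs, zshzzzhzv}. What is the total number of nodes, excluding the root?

64

Trace insertions, counting only characters that open a new branch:
  "shhsz" → 5 new (s, h, h, s, z)
  "hhhsz" → 5 new (h, h, h, s, z)
  "hzzhhvhvszs" → prefix "h" already present; 10 new (z, z, h, h, v, h, v, s, z, s)
  "vhzsshs" → 7 new (v, h, z, s, s, h, s)
  "zsvvszhvz" → 9 new (z, s, v, v, s, z, h, v, z)
  "hzvshhsh" → prefix "hz" already present; 6 new (v, s, h, h, s, h)
  "vzzsvhs" → prefix "v" already present; 6 new (z, z, s, v, h, s)
  "hvsv" → prefix "h" already present; 3 new (v, s, v)
  "zshssshhs" → prefix "zs" already present; 7 new (h, s, s, s, h, h, s)
  "zshzzzhzv" → prefix "zsh" already present; 6 new (z, z, z, h, z, v)
Total nodes = 5 + 5 + 10 + 7 + 9 + 6 + 6 + 3 + 7 + 6 = 64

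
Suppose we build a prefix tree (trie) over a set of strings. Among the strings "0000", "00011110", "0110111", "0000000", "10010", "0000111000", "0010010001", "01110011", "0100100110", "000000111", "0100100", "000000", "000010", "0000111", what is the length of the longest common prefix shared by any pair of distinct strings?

Equivalently: take the maximum, over all pairs, of their longest common prefix length.
e.g. "0000111" and "0000111000" share the prefix "0000111" of length 7; no pair shares a longer one.
Longest shared-prefix length: 7

7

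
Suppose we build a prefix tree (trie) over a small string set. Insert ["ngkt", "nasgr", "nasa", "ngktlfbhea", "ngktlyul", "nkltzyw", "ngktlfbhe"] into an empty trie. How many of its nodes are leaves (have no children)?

A leaf is a node with no children — equivalently, the end of a word that is not a proper prefix of any other stored word.
Those words: "nasa", "nasgr", "ngktlfbhea", "ngktlyul", "nkltzyw"
Leaf count: 5

5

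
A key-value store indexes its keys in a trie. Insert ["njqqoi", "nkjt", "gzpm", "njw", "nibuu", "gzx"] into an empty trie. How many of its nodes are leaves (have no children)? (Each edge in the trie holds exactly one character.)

6

A leaf is a node with no children — equivalently, the end of a word that is not a proper prefix of any other stored word.
Those words: "gzpm", "gzx", "nibuu", "njqqoi", "njw", "nkjt"
Leaf count: 6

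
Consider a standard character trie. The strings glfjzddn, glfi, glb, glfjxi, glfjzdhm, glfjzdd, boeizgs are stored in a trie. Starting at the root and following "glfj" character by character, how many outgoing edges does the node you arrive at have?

2

Follow the path "glfj" to its node, then look at its outgoing edges.
Characters that immediately follow "glfj" among the stored strings: {x, z}.
That node has 2 child edges.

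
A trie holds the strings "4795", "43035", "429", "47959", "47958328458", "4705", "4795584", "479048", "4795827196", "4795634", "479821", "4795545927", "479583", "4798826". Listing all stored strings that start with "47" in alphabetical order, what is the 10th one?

47959

Words with prefix "47", in lexicographic order: "4705", "479048", "4795", "4795545927", "4795584", "4795634", "4795827196", "479583", "47958328458", "47959", "479821", "4798826"
Position 10: 47959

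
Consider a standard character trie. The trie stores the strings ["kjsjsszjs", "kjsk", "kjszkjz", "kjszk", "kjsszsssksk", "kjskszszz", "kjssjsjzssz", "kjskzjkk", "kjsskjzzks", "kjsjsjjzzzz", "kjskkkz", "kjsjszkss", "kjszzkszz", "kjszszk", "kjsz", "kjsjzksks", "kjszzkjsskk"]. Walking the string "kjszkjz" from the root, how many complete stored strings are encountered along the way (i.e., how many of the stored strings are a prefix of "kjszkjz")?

Check each prefix of "kjszkjz" against the stored set — each match is an end-marker on the path.
Prefixes of the query that are stored words: "kjsz", "kjszk", "kjszkjz"
Count: 3

3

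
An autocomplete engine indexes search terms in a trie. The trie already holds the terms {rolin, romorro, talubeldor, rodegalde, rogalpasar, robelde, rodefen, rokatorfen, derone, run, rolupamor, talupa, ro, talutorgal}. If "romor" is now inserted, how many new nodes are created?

"romor" is already a full path in the trie; only an end-marker is added.
No new nodes are needed: 0.

0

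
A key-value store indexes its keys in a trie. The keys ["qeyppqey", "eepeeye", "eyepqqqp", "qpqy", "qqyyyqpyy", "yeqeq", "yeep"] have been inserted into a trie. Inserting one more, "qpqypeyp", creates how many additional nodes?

4

Walking "qpqypeyp" from the root, the first 4 characters ("qpqy") follow existing edges; "p" is the first miss.
New nodes needed: |"qpqypeyp"| − 4 = 8 − 4 = 4.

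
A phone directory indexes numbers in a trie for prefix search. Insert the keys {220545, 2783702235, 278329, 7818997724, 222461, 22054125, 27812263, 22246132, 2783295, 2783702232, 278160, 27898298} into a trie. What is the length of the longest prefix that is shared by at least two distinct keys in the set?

Look for the deepest trie node that still has at least two words in its subtree.
e.g. "2783702232" and "2783702235" share the prefix "278370223" of length 9; no pair shares a longer one.
Longest shared-prefix length: 9

9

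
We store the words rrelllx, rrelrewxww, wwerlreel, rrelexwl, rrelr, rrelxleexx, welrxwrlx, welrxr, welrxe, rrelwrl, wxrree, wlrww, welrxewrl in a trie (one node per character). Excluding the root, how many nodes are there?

57

For each word, the new-node count is its length minus the longest prefix already in the trie:
  "rrelllx" → 7 new (r, r, e, l, l, l, x)
  "rrelrewxww" → prefix "rrel" already present; 6 new (r, e, w, x, w, w)
  "wwerlreel" → 9 new (w, w, e, r, l, r, e, e, l)
  "rrelexwl" → prefix "rrel" already present; 4 new (e, x, w, l)
  "rrelr" → prefix "rrelr" already present; 0 new (none)
  "rrelxleexx" → prefix "rrel" already present; 6 new (x, l, e, e, x, x)
  "welrxwrlx" → prefix "w" already present; 8 new (e, l, r, x, w, r, l, x)
  "welrxr" → prefix "welrx" already present; 1 new (r)
  "welrxe" → prefix "welrx" already present; 1 new (e)
  "rrelwrl" → prefix "rrel" already present; 3 new (w, r, l)
  "wxrree" → prefix "w" already present; 5 new (x, r, r, e, e)
  "wlrww" → prefix "w" already present; 4 new (l, r, w, w)
  "welrxewrl" → prefix "welrxe" already present; 3 new (w, r, l)
Total nodes = 7 + 6 + 9 + 4 + 0 + 6 + 8 + 1 + 1 + 3 + 5 + 4 + 3 = 57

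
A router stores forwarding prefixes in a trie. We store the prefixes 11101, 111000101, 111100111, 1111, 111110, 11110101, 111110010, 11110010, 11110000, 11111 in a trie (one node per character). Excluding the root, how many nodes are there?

Count nodes per top-level branch (shared prefixes stored once):
  '1'-branch (111000101, 11101, 1111, 11110000, 11110010, 111100111, 11110101, 11111, 111110, 111110010): 27 nodes
Sum: 27

27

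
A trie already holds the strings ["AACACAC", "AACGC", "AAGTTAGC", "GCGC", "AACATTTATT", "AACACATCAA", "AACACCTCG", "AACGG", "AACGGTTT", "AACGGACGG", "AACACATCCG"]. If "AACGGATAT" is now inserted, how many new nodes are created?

3

"AACGGA" is already a path in the trie; the remaining "TAT" must be added.
Each of the 3 remaining characters creates one node.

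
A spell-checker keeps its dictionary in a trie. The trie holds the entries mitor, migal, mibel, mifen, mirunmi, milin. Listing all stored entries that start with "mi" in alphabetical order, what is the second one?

Filter for "mi…" and sort: "mibel", "mifen", "migal", "milin", "mirunmi", "mitor"
The 2nd is mifen.

mifen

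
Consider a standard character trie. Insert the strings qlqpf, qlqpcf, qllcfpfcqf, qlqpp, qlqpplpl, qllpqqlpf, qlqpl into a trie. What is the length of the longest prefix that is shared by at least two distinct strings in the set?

5

Equivalently: take the maximum, over all pairs, of their longest common prefix length.
"qlqpp" and "qlqpplpl" agree on "qlqpp" (5 characters) before diverging; nothing deeper is shared.
Longest shared-prefix length: 5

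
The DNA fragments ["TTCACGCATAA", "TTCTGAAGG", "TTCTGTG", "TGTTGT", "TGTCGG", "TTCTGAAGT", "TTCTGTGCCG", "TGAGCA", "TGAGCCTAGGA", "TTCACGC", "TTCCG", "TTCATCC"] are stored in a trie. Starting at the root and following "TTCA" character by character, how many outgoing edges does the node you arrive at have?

2

Walk "TTCA" from the root, arriving at one node.
Distinct next characters after "TTCA": C, T.
That node has 2 child edges.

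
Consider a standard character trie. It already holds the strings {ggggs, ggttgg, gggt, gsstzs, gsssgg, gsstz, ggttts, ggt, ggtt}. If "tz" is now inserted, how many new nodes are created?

2

Nothing in the trie begins with "t"; the whole of "tz" is new.
2 − 0 = 2 new nodes.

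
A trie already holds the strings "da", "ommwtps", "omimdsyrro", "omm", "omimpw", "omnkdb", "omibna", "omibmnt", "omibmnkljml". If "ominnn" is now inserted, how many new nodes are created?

Walking "ominnn" from the root, the first 3 characters ("omi") follow existing edges; "n" is the first miss.
New nodes needed: |"ominnn"| − 3 = 6 − 3 = 3.

3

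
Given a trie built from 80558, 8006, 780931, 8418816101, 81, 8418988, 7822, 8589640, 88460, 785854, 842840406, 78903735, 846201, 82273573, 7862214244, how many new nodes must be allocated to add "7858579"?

Walking "7858579" from the root, the first 5 characters ("78585") follow existing edges; "7" is the first miss.
Each of the 2 remaining characters creates one node.

2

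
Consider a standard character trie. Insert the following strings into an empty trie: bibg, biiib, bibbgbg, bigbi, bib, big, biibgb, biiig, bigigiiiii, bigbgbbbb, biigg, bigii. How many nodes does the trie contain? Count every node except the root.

33

Insert word by word; a character creates a node only if that edge doesn't already exist:
  "bibg" → 4 new (b, i, b, g)
  "biiib" → prefix "bi" already present; 3 new (i, i, b)
  "bibbgbg" → prefix "bib" already present; 4 new (b, g, b, g)
  "bigbi" → prefix "bi" already present; 3 new (g, b, i)
  "bib" → prefix "bib" already present; 0 new (none)
  "big" → prefix "big" already present; 0 new (none)
  "biibgb" → prefix "bii" already present; 3 new (b, g, b)
  "biiig" → prefix "biii" already present; 1 new (g)
  "bigigiiiii" → prefix "big" already present; 7 new (i, g, i, i, i, i, i)
  "bigbgbbbb" → prefix "bigb" already present; 5 new (g, b, b, b, b)
  "biigg" → prefix "bii" already present; 2 new (g, g)
  "bigii" → prefix "bigi" already present; 1 new (i)
Total nodes = 4 + 3 + 4 + 3 + 0 + 0 + 3 + 1 + 7 + 5 + 2 + 1 = 33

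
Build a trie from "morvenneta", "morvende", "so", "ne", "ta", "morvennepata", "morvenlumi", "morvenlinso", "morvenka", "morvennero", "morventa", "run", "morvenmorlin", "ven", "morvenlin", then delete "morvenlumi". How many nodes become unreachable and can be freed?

3

Walk "morvenlumi" from the leaf back toward the root, removing each node that no remaining word uses.
The suffix "umi" (3 nodes) is used only by "morvenlumi"; the node for "morvenl" still has the child "i", so pruning stops there.
Nodes removed: 3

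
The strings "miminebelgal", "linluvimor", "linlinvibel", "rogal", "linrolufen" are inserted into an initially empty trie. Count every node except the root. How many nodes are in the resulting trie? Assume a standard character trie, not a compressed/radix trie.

41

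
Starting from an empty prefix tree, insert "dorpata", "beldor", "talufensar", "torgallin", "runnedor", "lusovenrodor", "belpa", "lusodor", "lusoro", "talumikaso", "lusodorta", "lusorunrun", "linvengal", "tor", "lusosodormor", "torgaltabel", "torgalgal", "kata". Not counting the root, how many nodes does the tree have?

99

Count nodes per top-level branch (shared prefixes stored once):
  'b'-branch (beldor, belpa): 8 nodes
  'd'-branch (dorpata): 7 nodes
  'k'-branch (kata): 4 nodes
  'l'-branch (linvengal, lusodor, lusodorta, lusoro, lusorunrun, lusosodormor, lusovenrodor): 40 nodes
  'r'-branch (runnedor): 8 nodes
  't'-branch (talufensar, talumikaso, tor, torgalgal, torgallin, torgaltabel): 32 nodes
Sum: 99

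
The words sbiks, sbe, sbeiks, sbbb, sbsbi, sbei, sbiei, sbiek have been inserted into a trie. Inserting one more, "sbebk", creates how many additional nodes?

2

The longest prefix of "sbebk" already in the trie is "sbe" (length 3).
Each of the 2 remaining characters creates one node.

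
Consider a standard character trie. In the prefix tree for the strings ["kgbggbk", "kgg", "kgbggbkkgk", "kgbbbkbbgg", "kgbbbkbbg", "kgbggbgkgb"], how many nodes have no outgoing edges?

4

Leaves are exactly the stored words that no other stored word extends.
Those words: "kgbbbkbbgg", "kgbggbgkgb", "kgbggbkkgk", "kgg"
Leaf count: 4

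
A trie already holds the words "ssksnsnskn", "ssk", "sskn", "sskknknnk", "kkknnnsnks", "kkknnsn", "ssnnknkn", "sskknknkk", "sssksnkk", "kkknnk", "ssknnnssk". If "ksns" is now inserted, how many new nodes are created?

3

The longest prefix of "ksns" already in the trie is "k" (length 1).
Each of the 3 remaining characters creates one node.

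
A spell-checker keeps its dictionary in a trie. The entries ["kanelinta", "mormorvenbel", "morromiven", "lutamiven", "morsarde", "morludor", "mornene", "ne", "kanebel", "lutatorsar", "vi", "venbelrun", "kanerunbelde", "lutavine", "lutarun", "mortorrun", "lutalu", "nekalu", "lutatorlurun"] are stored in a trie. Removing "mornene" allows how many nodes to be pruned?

Walk "mornene" from the leaf back toward the root, removing each node that no remaining word uses.
The suffix "nene" (4 nodes) is used only by "mornene"; the node for "mor" still has the child "m", so pruning stops there.
Nodes removed: 4

4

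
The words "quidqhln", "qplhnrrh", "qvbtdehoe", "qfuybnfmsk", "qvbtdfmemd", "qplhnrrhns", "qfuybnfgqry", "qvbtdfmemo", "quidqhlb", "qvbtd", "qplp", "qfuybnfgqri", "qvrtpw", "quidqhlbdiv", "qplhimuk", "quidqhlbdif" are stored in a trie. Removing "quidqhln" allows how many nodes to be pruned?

1

A node on "quidqhln"'s path can go only if nothing else ends at it or branches off below it.
The suffix "n" (1 node) is used only by "quidqhln"; the node for "quidqhl" still has the child "b", so pruning stops there.
Nodes removed: 1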